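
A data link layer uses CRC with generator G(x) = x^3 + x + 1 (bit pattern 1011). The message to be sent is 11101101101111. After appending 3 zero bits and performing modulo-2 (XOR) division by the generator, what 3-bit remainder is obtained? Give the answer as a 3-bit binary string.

Append 3 zeros: 11101101101111000. Divide by 1011 (XOR where the leading bit is 1):
  pos 0: 1110 XOR 1011 = 0101
  pos 1: 1011 XOR 1011 = 0000
  pos 5: 1011 XOR 1011 = 0000
  pos 10: 1111 XOR 1011 = 0100
  pos 11: 1000 XOR 1011 = 0011
  pos 13: 1100 XOR 1011 = 0111
Remainder (last 3 bits) = 111. This is the CRC / FCS.

111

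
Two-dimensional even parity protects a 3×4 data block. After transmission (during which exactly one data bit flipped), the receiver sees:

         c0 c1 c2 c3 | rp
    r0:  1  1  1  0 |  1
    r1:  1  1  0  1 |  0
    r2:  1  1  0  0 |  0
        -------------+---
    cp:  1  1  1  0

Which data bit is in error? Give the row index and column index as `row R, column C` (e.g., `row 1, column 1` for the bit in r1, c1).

row 1, column 3

Recompute each row's even parity and compare to rp:
  r0: data parity 1, sent rp 1 → ok
  r1: data parity 1, sent rp 0 → mismatch
  r2: data parity 0, sent rp 0 → ok
Recompute each column's even parity and compare to cp:
  c0: data parity 1, sent cp 1 → ok
  c1: data parity 1, sent cp 1 → ok
  c2: data parity 1, sent cp 1 → ok
  c3: data parity 1, sent cp 0 → mismatch
Exactly one row (r1) and one column (c3) fail → the flipped bit is at their intersection.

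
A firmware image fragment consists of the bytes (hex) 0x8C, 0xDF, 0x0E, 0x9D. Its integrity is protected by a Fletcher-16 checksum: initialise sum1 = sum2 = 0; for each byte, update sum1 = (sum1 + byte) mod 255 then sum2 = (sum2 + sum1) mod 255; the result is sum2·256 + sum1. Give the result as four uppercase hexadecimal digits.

8B18

Running sums (mod 255):
  after byte 0 (0x8C): sum1=140, sum2=140
  after byte 1 (0xDF): sum1=108, sum2=248
  after byte 2 (0x0E): sum1=122, sum2=115
  after byte 3 (0x9D): sum1=24, sum2=139
Checksum = sum2·256 + sum1 = 139·256 + 24 = 35608 = 0x8B18.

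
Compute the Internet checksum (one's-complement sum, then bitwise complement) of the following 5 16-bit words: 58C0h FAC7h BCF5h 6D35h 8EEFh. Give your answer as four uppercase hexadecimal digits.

One's-complement addition (fold any carry out of bit 15 back into bit 0):
  0x58C0 + 0xFAC7 = 0x15387 → wrap carry → 0x5388
  0x5388 + 0xBCF5 = 0x1107D → wrap carry → 0x107E
  0x107E + 0x6D35 = 0x07DB3
  0x7DB3 + 0x8EEF = 0x10CA2 → wrap carry → 0x0CA3
One's-complement sum = 0x0CA3.
Checksum = ~0x0CA3 & 0xFFFF = 0xF35C.

F35C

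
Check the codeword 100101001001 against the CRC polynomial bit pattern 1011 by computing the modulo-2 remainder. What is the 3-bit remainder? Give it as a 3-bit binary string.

011

Modulo-2 division of 100101001001 by 1011:
  pos 0: 1001 XOR 1011 = 0010
  pos 2: 1001 XOR 1011 = 0010
  pos 4: 1000 XOR 1011 = 0011
  pos 6: 1110 XOR 1011 = 0101
  pos 7: 1010 XOR 1011 = 0001
Remainder = 011 (nonzero — an error is detected).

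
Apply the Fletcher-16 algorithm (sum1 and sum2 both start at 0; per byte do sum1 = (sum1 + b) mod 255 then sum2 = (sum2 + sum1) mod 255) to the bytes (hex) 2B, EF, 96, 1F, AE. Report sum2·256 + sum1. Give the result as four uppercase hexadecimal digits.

487F

Running sums (mod 255):
  after byte 0 (2B): sum1=43, sum2=43
  after byte 1 (EF): sum1=27, sum2=70
  after byte 2 (96): sum1=177, sum2=247
  after byte 3 (1F): sum1=208, sum2=200
  after byte 4 (AE): sum1=127, sum2=72
Checksum = sum2·256 + sum1 = 72·256 + 127 = 18559 = 0x487F.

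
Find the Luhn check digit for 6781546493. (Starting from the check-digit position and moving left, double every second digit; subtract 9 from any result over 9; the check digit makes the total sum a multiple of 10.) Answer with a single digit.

Partial digits right→left: 3 9 4 6 4 5 1 8 7 6
Double every second digit counting from the check-digit position (so the 1st, 3rd, 5th, ... of the partial from the right).
  doubled (with −9 where >9): 6 8 8 2 5 → sum 29
  kept as-is: 9 6 5 8 6 → sum 34
Total = 29 + 34 = 63.
Check digit = (10 − (63 mod 10)) mod 10 = 7.

7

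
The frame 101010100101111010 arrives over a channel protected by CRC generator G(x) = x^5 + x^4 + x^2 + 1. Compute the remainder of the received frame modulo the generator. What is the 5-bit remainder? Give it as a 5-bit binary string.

Modulo-2 division of 101010100101111010 by 110101:
  pos 0: 101010 XOR 110101 = 011111
  pos 1: 111111 XOR 110101 = 001010
  pos 3: 101000 XOR 110101 = 011101
  pos 4: 111011 XOR 110101 = 001110
  pos 6: 111001 XOR 110101 = 001100
  pos 8: 110011 XOR 110101 = 000110
  pos 11: 110101 XOR 110101 = 000000
Remainder = 00000 (zero — the frame passes the CRC check).

00000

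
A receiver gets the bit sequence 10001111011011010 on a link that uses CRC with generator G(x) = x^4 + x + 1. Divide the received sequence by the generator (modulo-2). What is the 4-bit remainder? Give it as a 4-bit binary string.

0000

Modulo-2 division of 10001111011011010 by 10011:
  pos 0: 10001 XOR 10011 = 00010
  pos 3: 10111 XOR 10011 = 00100
  pos 5: 10001 XOR 10011 = 00010
  pos 8: 10101 XOR 10011 = 00110
  pos 10: 11010 XOR 10011 = 01001
  pos 11: 10011 XOR 10011 = 00000
Remainder = 0000 (zero — the frame passes the CRC check).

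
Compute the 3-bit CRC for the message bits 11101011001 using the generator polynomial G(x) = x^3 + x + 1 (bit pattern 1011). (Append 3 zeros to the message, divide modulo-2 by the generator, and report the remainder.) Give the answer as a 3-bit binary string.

Append 3 zeros: 11101011001000. Divide by 1011 (XOR where the leading bit is 1):
  pos 0: 1110 XOR 1011 = 0101
  pos 1: 1011 XOR 1011 = 0000
  pos 6: 1100 XOR 1011 = 0111
  pos 7: 1111 XOR 1011 = 0100
  pos 8: 1000 XOR 1011 = 0011
  pos 10: 1100 XOR 1011 = 0111
Remainder (last 3 bits) = 111. This is the CRC / FCS.

111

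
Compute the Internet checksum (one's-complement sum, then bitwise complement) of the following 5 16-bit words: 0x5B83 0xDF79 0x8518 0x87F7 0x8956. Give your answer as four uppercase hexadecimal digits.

2E9C

One's-complement addition (fold any carry out of bit 15 back into bit 0):
  0x5B83 + 0xDF79 = 0x13AFC → wrap carry → 0x3AFD
  0x3AFD + 0x8518 = 0x0C015
  0xC015 + 0x87F7 = 0x1480C → wrap carry → 0x480D
  0x480D + 0x8956 = 0x0D163
One's-complement sum = 0xD163.
Checksum = ~0xD163 & 0xFFFF = 0x2E9C.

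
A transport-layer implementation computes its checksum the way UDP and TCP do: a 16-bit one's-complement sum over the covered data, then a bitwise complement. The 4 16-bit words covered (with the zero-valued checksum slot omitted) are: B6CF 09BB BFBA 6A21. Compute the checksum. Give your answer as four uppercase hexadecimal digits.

One's-complement addition (fold any carry out of bit 15 back into bit 0):
  0xB6CF + 0x09BB = 0x0C08A
  0xC08A + 0xBFBA = 0x18044 → wrap carry → 0x8045
  0x8045 + 0x6A21 = 0x0EA66
One's-complement sum = 0xEA66.
Checksum = ~0xEA66 & 0xFFFF = 0x1599.

1599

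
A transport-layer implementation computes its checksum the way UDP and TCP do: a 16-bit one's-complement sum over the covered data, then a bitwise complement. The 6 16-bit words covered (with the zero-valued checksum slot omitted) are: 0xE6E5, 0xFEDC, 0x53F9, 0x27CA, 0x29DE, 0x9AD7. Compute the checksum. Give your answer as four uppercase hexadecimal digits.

D9C3

One's-complement addition (fold any carry out of bit 15 back into bit 0):
  0xE6E5 + 0xFEDC = 0x1E5C1 → wrap carry → 0xE5C2
  0xE5C2 + 0x53F9 = 0x139BB → wrap carry → 0x39BC
  0x39BC + 0x27CA = 0x06186
  0x6186 + 0x29DE = 0x08B64
  0x8B64 + 0x9AD7 = 0x1263B → wrap carry → 0x263C
One's-complement sum = 0x263C.
Checksum = ~0x263C & 0xFFFF = 0xD9C3.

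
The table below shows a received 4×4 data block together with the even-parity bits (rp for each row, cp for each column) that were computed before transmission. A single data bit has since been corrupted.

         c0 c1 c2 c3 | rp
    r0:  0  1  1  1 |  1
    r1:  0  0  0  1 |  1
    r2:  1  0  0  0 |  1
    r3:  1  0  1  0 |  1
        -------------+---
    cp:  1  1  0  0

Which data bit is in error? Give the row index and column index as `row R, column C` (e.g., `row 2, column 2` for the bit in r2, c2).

Recompute each row's even parity and compare to rp:
  r0: data parity 1, sent rp 1 → ok
  r1: data parity 1, sent rp 1 → ok
  r2: data parity 1, sent rp 1 → ok
  r3: data parity 0, sent rp 1 → mismatch
Recompute each column's even parity and compare to cp:
  c0: data parity 0, sent cp 1 → mismatch
  c1: data parity 1, sent cp 1 → ok
  c2: data parity 0, sent cp 0 → ok
  c3: data parity 0, sent cp 0 → ok
Exactly one row (r3) and one column (c0) fail → the flipped bit is at their intersection.

row 3, column 0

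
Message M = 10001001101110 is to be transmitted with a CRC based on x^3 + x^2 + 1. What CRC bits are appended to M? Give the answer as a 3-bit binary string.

Append 3 zeros: 10001001101110000. Divide by 1101 (XOR where the leading bit is 1):
  pos 0: 1000 XOR 1101 = 0101
  pos 1: 1011 XOR 1101 = 0110
  pos 2: 1100 XOR 1101 = 0001
  pos 5: 1011 XOR 1101 = 0110
  pos 6: 1100 XOR 1101 = 0001
  pos 9: 1111 XOR 1101 = 0010
  pos 11: 1000 XOR 1101 = 0101
  pos 12: 1010 XOR 1101 = 0111
  pos 13: 1110 XOR 1101 = 0011
Remainder (last 3 bits) = 011. This is the CRC / FCS.

011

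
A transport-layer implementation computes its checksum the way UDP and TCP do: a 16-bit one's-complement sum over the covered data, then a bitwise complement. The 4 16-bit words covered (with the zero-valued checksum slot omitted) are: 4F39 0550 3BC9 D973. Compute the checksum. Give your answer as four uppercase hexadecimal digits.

9639

One's-complement addition (fold any carry out of bit 15 back into bit 0):
  0x4F39 + 0x0550 = 0x05489
  0x5489 + 0x3BC9 = 0x09052
  0x9052 + 0xD973 = 0x169C5 → wrap carry → 0x69C6
One's-complement sum = 0x69C6.
Checksum = ~0x69C6 & 0xFFFF = 0x9639.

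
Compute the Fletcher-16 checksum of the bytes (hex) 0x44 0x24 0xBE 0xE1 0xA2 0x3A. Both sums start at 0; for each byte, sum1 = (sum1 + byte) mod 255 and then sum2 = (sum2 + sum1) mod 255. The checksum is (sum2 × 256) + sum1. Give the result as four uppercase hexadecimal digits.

6EE5

Running sums (mod 255):
  after byte 0 (0x44): sum1=68, sum2=68
  after byte 1 (0x24): sum1=104, sum2=172
  after byte 2 (0xBE): sum1=39, sum2=211
  after byte 3 (0xE1): sum1=9, sum2=220
  after byte 4 (0xA2): sum1=171, sum2=136
  after byte 5 (0x3A): sum1=229, sum2=110
Checksum = sum2·256 + sum1 = 110·256 + 229 = 28389 = 0x6EE5.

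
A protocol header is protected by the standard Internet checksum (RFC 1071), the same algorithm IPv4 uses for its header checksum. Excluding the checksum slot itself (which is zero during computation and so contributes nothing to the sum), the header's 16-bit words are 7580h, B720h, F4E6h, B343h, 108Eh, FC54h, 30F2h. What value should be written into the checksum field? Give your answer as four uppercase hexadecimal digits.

ED5E

One's-complement addition (fold any carry out of bit 15 back into bit 0):
  0x7580 + 0xB720 = 0x12CA0 → wrap carry → 0x2CA1
  0x2CA1 + 0xF4E6 = 0x12187 → wrap carry → 0x2188
  0x2188 + 0xB343 = 0x0D4CB
  0xD4CB + 0x108E = 0x0E559
  0xE559 + 0xFC54 = 0x1E1AD → wrap carry → 0xE1AE
  0xE1AE + 0x30F2 = 0x112A0 → wrap carry → 0x12A1
One's-complement sum = 0x12A1.
Checksum = ~0x12A1 & 0xFFFF = 0xED5E.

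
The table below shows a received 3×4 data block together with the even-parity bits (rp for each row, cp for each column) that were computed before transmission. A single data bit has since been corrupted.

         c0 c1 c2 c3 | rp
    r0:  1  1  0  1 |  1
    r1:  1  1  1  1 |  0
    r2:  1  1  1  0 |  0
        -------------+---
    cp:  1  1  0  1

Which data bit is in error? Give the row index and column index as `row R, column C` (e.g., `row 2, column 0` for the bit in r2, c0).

row 2, column 3

Recompute each row's even parity and compare to rp:
  r0: data parity 1, sent rp 1 → ok
  r1: data parity 0, sent rp 0 → ok
  r2: data parity 1, sent rp 0 → mismatch
Recompute each column's even parity and compare to cp:
  c0: data parity 1, sent cp 1 → ok
  c1: data parity 1, sent cp 1 → ok
  c2: data parity 0, sent cp 0 → ok
  c3: data parity 0, sent cp 1 → mismatch
Exactly one row (r2) and one column (c3) fail → the flipped bit is at their intersection.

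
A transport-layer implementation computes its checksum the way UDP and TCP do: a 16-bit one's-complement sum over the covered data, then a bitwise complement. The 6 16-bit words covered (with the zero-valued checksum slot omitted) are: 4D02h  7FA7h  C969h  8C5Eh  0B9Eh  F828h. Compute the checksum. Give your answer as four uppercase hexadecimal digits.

D9C6

One's-complement addition (fold any carry out of bit 15 back into bit 0):
  0x4D02 + 0x7FA7 = 0x0CCA9
  0xCCA9 + 0xC969 = 0x19612 → wrap carry → 0x9613
  0x9613 + 0x8C5E = 0x12271 → wrap carry → 0x2272
  0x2272 + 0x0B9E = 0x02E10
  0x2E10 + 0xF828 = 0x12638 → wrap carry → 0x2639
One's-complement sum = 0x2639.
Checksum = ~0x2639 & 0xFFFF = 0xD9C6.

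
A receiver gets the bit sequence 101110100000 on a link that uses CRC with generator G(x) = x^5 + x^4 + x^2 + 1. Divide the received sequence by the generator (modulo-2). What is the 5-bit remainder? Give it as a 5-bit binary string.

11111

Modulo-2 division of 101110100000 by 110101:
  pos 0: 101110 XOR 110101 = 011011
  pos 1: 110111 XOR 110101 = 000010
  pos 5: 100000 XOR 110101 = 010101
  pos 6: 101010 XOR 110101 = 011111
Remainder = 11111 (nonzero — an error is detected).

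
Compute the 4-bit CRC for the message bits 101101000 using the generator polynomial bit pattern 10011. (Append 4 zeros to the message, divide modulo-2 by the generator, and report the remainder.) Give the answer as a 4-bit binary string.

Append 4 zeros: 1011010000000. Divide by 10011 (XOR where the leading bit is 1):
  pos 0: 10110 XOR 10011 = 00101
  pos 2: 10110 XOR 10011 = 00101
  pos 4: 10100 XOR 10011 = 00111
  pos 6: 11100 XOR 10011 = 01111
  pos 7: 11110 XOR 10011 = 01101
  pos 8: 11010 XOR 10011 = 01001
Remainder (last 4 bits) = 1001. This is the CRC / FCS.

1001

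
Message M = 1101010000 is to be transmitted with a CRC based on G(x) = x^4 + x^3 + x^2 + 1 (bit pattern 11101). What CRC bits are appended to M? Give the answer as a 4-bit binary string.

0011

Append 4 zeros: 11010100000000. Divide by 11101 (XOR where the leading bit is 1):
  pos 0: 11010 XOR 11101 = 00111
  pos 2: 11110 XOR 11101 = 00011
  pos 5: 11000 XOR 11101 = 00101
  pos 7: 10100 XOR 11101 = 01001
  pos 8: 10010 XOR 11101 = 01111
  pos 9: 11110 XOR 11101 = 00011
Remainder (last 4 bits) = 0011. This is the CRC / FCS.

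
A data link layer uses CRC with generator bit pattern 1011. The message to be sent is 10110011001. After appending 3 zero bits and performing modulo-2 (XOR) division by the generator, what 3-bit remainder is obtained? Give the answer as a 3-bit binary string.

Append 3 zeros: 10110011001000. Divide by 1011 (XOR where the leading bit is 1):
  pos 0: 1011 XOR 1011 = 0000
  pos 6: 1100 XOR 1011 = 0111
  pos 7: 1111 XOR 1011 = 0100
  pos 8: 1000 XOR 1011 = 0011
  pos 10: 1100 XOR 1011 = 0111
Remainder (last 3 bits) = 111. This is the CRC / FCS.

111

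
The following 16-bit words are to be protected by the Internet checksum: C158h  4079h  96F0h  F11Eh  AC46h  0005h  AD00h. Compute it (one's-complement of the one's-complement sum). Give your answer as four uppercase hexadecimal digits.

One's-complement addition (fold any carry out of bit 15 back into bit 0):
  0xC158 + 0x4079 = 0x101D1 → wrap carry → 0x01D2
  0x01D2 + 0x96F0 = 0x098C2
  0x98C2 + 0xF11E = 0x189E0 → wrap carry → 0x89E1
  0x89E1 + 0xAC46 = 0x13627 → wrap carry → 0x3628
  0x3628 + 0x0005 = 0x0362D
  0x362D + 0xAD00 = 0x0E32D
One's-complement sum = 0xE32D.
Checksum = ~0xE32D & 0xFFFF = 0x1CD2.

1CD2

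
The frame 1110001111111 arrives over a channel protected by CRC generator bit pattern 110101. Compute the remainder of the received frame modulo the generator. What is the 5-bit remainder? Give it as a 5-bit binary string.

00000

Modulo-2 division of 1110001111111 by 110101:
  pos 0: 111000 XOR 110101 = 001101
  pos 2: 110111 XOR 110101 = 000010
  pos 6: 101111 XOR 110101 = 011010
  pos 7: 110101 XOR 110101 = 000000
Remainder = 00000 (zero — the frame passes the CRC check).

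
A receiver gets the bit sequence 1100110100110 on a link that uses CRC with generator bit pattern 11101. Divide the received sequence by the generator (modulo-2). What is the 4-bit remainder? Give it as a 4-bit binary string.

Modulo-2 division of 1100110100110 by 11101:
  pos 0: 11001 XOR 11101 = 00100
  pos 2: 10010 XOR 11101 = 01111
  pos 3: 11111 XOR 11101 = 00010
  pos 6: 10001 XOR 11101 = 01100
  pos 7: 11001 XOR 11101 = 00100
Remainder = 1000 (nonzero — an error is detected).

1000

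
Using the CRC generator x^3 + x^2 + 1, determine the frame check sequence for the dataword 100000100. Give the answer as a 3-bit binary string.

100

Append 3 zeros: 100000100000. Divide by 1101 (XOR where the leading bit is 1):
  pos 0: 1000 XOR 1101 = 0101
  pos 1: 1010 XOR 1101 = 0111
  pos 2: 1110 XOR 1101 = 0011
  pos 4: 1110 XOR 1101 = 0011
  pos 6: 1100 XOR 1101 = 0001
Remainder (last 3 bits) = 100. This is the CRC / FCS.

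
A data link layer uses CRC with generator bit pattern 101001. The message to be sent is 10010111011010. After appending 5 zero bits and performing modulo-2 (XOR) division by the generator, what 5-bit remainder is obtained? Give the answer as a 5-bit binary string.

Append 5 zeros: 1001011101101000000. Divide by 101001 (XOR where the leading bit is 1):
  pos 0: 100101 XOR 101001 = 001100
  pos 2: 110011 XOR 101001 = 011010
  pos 3: 110100 XOR 101001 = 011101
  pos 4: 111011 XOR 101001 = 010010
  pos 5: 100101 XOR 101001 = 001100
  pos 7: 110001 XOR 101001 = 011000
  pos 8: 110000 XOR 101001 = 011001
  pos 9: 110010 XOR 101001 = 011011
  pos 10: 110110 XOR 101001 = 011111
  pos 11: 111110 XOR 101001 = 010111
  pos 12: 101110 XOR 101001 = 000111
Remainder (last 5 bits) = 01110. This is the CRC / FCS.

01110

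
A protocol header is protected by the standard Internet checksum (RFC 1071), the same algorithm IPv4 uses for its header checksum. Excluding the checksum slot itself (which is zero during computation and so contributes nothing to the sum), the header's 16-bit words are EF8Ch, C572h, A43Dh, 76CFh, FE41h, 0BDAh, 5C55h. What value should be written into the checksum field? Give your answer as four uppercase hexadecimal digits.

One's-complement addition (fold any carry out of bit 15 back into bit 0):
  0xEF8C + 0xC572 = 0x1B4FE → wrap carry → 0xB4FF
  0xB4FF + 0xA43D = 0x1593C → wrap carry → 0x593D
  0x593D + 0x76CF = 0x0D00C
  0xD00C + 0xFE41 = 0x1CE4D → wrap carry → 0xCE4E
  0xCE4E + 0x0BDA = 0x0DA28
  0xDA28 + 0x5C55 = 0x1367D → wrap carry → 0x367E
One's-complement sum = 0x367E.
Checksum = ~0x367E & 0xFFFF = 0xC981.

C981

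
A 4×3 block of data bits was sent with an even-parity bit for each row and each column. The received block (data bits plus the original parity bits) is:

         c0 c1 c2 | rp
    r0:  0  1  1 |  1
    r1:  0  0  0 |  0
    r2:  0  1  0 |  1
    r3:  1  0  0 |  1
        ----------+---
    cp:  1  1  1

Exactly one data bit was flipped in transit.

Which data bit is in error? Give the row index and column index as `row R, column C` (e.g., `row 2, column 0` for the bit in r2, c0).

row 0, column 1

Recompute each row's even parity and compare to rp:
  r0: data parity 0, sent rp 1 → mismatch
  r1: data parity 0, sent rp 0 → ok
  r2: data parity 1, sent rp 1 → ok
  r3: data parity 1, sent rp 1 → ok
Recompute each column's even parity and compare to cp:
  c0: data parity 1, sent cp 1 → ok
  c1: data parity 0, sent cp 1 → mismatch
  c2: data parity 1, sent cp 1 → ok
Exactly one row (r0) and one column (c1) fail → the flipped bit is at their intersection.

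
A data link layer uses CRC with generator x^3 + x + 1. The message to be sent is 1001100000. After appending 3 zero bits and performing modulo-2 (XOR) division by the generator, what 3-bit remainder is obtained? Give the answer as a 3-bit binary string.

Append 3 zeros: 1001100000000. Divide by 1011 (XOR where the leading bit is 1):
  pos 0: 1001 XOR 1011 = 0010
  pos 2: 1010 XOR 1011 = 0001
  pos 5: 1000 XOR 1011 = 0011
  pos 7: 1100 XOR 1011 = 0111
  pos 8: 1110 XOR 1011 = 0101
  pos 9: 1010 XOR 1011 = 0001
Remainder (last 3 bits) = 001. This is the CRC / FCS.

001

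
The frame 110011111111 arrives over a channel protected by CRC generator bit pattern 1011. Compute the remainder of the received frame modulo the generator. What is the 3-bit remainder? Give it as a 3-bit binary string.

100

Modulo-2 division of 110011111111 by 1011:
  pos 0: 1100 XOR 1011 = 0111
  pos 1: 1111 XOR 1011 = 0100
  pos 2: 1001 XOR 1011 = 0010
  pos 4: 1011 XOR 1011 = 0000
  pos 8: 1111 XOR 1011 = 0100
Remainder = 100 (nonzero — an error is detected).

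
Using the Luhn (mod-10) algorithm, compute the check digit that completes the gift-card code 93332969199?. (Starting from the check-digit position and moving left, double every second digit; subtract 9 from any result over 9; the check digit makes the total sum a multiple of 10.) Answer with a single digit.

4

Partial digits right→left: 9 9 1 9 6 9 2 3 3 3 9
Double every second digit counting from the check-digit position (so the 1st, 3rd, 5th, ... of the partial from the right).
  doubled (with −9 where >9): 9 2 3 4 6 9 → sum 33
  kept as-is: 9 9 9 3 3 → sum 33
Total = 33 + 33 = 66.
Check digit = (10 − (66 mod 10)) mod 10 = 4.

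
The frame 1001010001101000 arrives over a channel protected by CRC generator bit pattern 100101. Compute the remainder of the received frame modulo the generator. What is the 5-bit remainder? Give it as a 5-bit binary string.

00111

Modulo-2 division of 1001010001101000 by 100101:
  pos 0: 100101 XOR 100101 = 000000
  pos 9: 110100 XOR 100101 = 010001
  pos 10: 100010 XOR 100101 = 000111
Remainder = 00111 (nonzero — an error is detected).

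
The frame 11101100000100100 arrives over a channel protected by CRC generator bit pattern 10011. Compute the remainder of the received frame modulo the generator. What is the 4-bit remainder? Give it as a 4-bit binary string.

Modulo-2 division of 11101100000100100 by 10011:
  pos 0: 11101 XOR 10011 = 01110
  pos 1: 11101 XOR 10011 = 01110
  pos 2: 11100 XOR 10011 = 01111
  pos 3: 11110 XOR 10011 = 01101
  pos 4: 11010 XOR 10011 = 01001
  pos 5: 10010 XOR 10011 = 00001
  pos 9: 10100 XOR 10011 = 00111
  pos 11: 11110 XOR 10011 = 01101
  pos 12: 11010 XOR 10011 = 01001
Remainder = 1001 (nonzero — an error is detected).

1001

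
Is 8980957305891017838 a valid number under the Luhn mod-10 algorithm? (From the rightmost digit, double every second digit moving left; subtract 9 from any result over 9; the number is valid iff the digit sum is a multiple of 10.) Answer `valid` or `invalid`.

invalid

From the right, keep odd positions and double even positions (subtract 9 from any doubled value over 9):
  doubled (positions 2,4,...): 6 5 0 9 1 6 1 0 9 → sum 37
  kept (positions 1,3,...): 8 8 1 1 8 0 7 9 8 8 → sum 58
Total = 95.
95 mod 10 = 5, so the number is invalid.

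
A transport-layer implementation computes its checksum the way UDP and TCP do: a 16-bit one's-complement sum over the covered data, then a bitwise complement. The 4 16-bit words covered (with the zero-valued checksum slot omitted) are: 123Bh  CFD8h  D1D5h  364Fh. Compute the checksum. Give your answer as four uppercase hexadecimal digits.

One's-complement addition (fold any carry out of bit 15 back into bit 0):
  0x123B + 0xCFD8 = 0x0E213
  0xE213 + 0xD1D5 = 0x1B3E8 → wrap carry → 0xB3E9
  0xB3E9 + 0x364F = 0x0EA38
One's-complement sum = 0xEA38.
Checksum = ~0xEA38 & 0xFFFF = 0x15C7.

15C7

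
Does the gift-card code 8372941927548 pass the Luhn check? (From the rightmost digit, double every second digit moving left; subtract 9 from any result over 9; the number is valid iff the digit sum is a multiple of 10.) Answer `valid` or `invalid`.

From the right, keep odd positions and double even positions (subtract 9 from any doubled value over 9):
  doubled (positions 2,4,...): 8 5 9 8 4 6 → sum 40
  kept (positions 1,3,...): 8 5 2 1 9 7 8 → sum 40
Total = 80.
80 mod 10 = 0, so the number is valid.

valid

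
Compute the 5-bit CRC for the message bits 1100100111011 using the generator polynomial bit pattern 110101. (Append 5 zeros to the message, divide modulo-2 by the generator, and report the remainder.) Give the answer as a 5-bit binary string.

Append 5 zeros: 110010011101100000. Divide by 110101 (XOR where the leading bit is 1):
  pos 0: 110010 XOR 110101 = 000111
  pos 3: 111011 XOR 110101 = 001110
  pos 5: 111010 XOR 110101 = 001111
  pos 7: 111111 XOR 110101 = 001010
  pos 9: 101000 XOR 110101 = 011101
  pos 10: 111010 XOR 110101 = 001111
  pos 12: 111100 XOR 110101 = 001001
Remainder (last 5 bits) = 01001. This is the CRC / FCS.

01001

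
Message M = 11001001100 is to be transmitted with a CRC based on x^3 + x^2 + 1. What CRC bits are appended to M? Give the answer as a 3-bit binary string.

100

Append 3 zeros: 11001001100000. Divide by 1101 (XOR where the leading bit is 1):
  pos 0: 1100 XOR 1101 = 0001
  pos 3: 1100 XOR 1101 = 0001
  pos 6: 1110 XOR 1101 = 0011
  pos 8: 1100 XOR 1101 = 0001
Remainder (last 3 bits) = 100. This is the CRC / FCS.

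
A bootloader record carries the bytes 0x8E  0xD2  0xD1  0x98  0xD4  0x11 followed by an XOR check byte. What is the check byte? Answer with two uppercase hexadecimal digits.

D0

XOR the bytes together:
  start with 0x8E
  0x8E ⊕ 0xD2 = 0x5C
  0x5C ⊕ 0xD1 = 0x8D
  0x8D ⊕ 0x98 = 0x15
  0x15 ⊕ 0xD4 = 0xC1
  0xC1 ⊕ 0x11 = 0xD0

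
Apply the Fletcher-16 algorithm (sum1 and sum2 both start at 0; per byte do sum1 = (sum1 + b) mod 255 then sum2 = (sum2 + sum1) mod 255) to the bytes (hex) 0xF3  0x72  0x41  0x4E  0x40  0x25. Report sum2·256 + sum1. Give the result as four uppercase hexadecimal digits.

895B

Running sums (mod 255):
  after byte 0 (0xF3): sum1=243, sum2=243
  after byte 1 (0x72): sum1=102, sum2=90
  after byte 2 (0x41): sum1=167, sum2=2
  after byte 3 (0x4E): sum1=245, sum2=247
  after byte 4 (0x40): sum1=54, sum2=46
  after byte 5 (0x25): sum1=91, sum2=137
Checksum = sum2·256 + sum1 = 137·256 + 91 = 35163 = 0x895B.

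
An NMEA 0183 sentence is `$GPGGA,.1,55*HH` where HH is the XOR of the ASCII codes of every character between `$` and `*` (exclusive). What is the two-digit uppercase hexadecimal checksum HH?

49

XOR the ASCII codes of the payload characters:
  'G' = 0x47 → acc = 0x47
  'P' = 0x50 → acc = 0x17
  'G' = 0x47 → acc = 0x50
  'G' = 0x47 → acc = 0x17
  'A' = 0x41 → acc = 0x56
  ',' = 0x2C → acc = 0x7A
  '.' = 0x2E → acc = 0x54
  '1' = 0x31 → acc = 0x65
  ',' = 0x2C → acc = 0x49
  '5' = 0x35 → acc = 0x7C
  '5' = 0x35 → acc = 0x49
Checksum = 0x49.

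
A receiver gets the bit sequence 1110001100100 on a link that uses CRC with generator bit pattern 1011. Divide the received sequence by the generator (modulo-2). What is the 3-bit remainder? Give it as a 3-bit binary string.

Modulo-2 division of 1110001100100 by 1011:
  pos 0: 1110 XOR 1011 = 0101
  pos 1: 1010 XOR 1011 = 0001
  pos 4: 1011 XOR 1011 = 0000
Remainder = 100 (nonzero — an error is detected).

100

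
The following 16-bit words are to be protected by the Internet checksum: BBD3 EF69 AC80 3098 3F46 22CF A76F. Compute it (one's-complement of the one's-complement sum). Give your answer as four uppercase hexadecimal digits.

One's-complement addition (fold any carry out of bit 15 back into bit 0):
  0xBBD3 + 0xEF69 = 0x1AB3C → wrap carry → 0xAB3D
  0xAB3D + 0xAC80 = 0x157BD → wrap carry → 0x57BE
  0x57BE + 0x3098 = 0x08856
  0x8856 + 0x3F46 = 0x0C79C
  0xC79C + 0x22CF = 0x0EA6B
  0xEA6B + 0xA76F = 0x191DA → wrap carry → 0x91DB
One's-complement sum = 0x91DB.
Checksum = ~0x91DB & 0xFFFF = 0x6E24.

6E24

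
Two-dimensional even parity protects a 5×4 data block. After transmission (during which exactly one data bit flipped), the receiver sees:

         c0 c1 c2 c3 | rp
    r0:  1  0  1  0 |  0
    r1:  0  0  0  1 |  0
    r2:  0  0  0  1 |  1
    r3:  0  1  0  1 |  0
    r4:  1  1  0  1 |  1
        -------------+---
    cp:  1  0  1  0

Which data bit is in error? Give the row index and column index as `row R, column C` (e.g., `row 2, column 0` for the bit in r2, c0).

Recompute each row's even parity and compare to rp:
  r0: data parity 0, sent rp 0 → ok
  r1: data parity 1, sent rp 0 → mismatch
  r2: data parity 1, sent rp 1 → ok
  r3: data parity 0, sent rp 0 → ok
  r4: data parity 1, sent rp 1 → ok
Recompute each column's even parity and compare to cp:
  c0: data parity 0, sent cp 1 → mismatch
  c1: data parity 0, sent cp 0 → ok
  c2: data parity 1, sent cp 1 → ok
  c3: data parity 0, sent cp 0 → ok
Exactly one row (r1) and one column (c0) fail → the flipped bit is at their intersection.

row 1, column 0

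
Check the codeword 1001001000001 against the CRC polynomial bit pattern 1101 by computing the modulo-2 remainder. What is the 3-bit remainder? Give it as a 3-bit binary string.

Modulo-2 division of 1001001000001 by 1101:
  pos 0: 1001 XOR 1101 = 0100
  pos 1: 1000 XOR 1101 = 0101
  pos 2: 1010 XOR 1101 = 0111
  pos 3: 1111 XOR 1101 = 0010
  pos 5: 1000 XOR 1101 = 0101
  pos 6: 1010 XOR 1101 = 0111
  pos 7: 1110 XOR 1101 = 0011
  pos 9: 1101 XOR 1101 = 0000
Remainder = 000 (zero — the frame passes the CRC check).

000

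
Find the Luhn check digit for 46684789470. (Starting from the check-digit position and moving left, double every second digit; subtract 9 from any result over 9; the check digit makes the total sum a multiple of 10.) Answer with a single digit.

9

Partial digits right→left: 0 7 4 9 8 7 4 8 6 6 4
Double every second digit counting from the check-digit position (so the 1st, 3rd, 5th, ... of the partial from the right).
  doubled (with −9 where >9): 0 8 7 8 3 8 → sum 34
  kept as-is: 7 9 7 8 6 → sum 37
Total = 34 + 37 = 71.
Check digit = (10 − (71 mod 10)) mod 10 = 9.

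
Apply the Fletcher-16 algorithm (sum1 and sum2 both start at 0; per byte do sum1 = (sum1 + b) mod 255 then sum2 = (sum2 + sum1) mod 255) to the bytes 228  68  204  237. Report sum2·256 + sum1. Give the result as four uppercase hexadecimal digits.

Running sums (mod 255):
  after byte 0 (228): sum1=228, sum2=228
  after byte 1 (68): sum1=41, sum2=14
  after byte 2 (204): sum1=245, sum2=4
  after byte 3 (237): sum1=227, sum2=231
Checksum = sum2·256 + sum1 = 231·256 + 227 = 59363 = 0xE7E3.

E7E3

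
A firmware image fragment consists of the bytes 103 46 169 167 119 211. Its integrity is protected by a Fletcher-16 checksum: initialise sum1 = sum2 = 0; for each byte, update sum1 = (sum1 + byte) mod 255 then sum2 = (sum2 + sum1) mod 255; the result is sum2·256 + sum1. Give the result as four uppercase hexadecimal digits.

B332

Running sums (mod 255):
  after byte 0 (103): sum1=103, sum2=103
  after byte 1 (46): sum1=149, sum2=252
  after byte 2 (169): sum1=63, sum2=60
  after byte 3 (167): sum1=230, sum2=35
  after byte 4 (119): sum1=94, sum2=129
  after byte 5 (211): sum1=50, sum2=179
Checksum = sum2·256 + sum1 = 179·256 + 50 = 45874 = 0xB332.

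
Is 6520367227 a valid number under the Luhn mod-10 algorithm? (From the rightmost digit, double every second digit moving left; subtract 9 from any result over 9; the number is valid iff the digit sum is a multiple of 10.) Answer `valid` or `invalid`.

From the right, keep odd positions and double even positions (subtract 9 from any doubled value over 9):
  doubled (positions 2,4,...): 4 5 6 4 3 → sum 22
  kept (positions 1,3,...): 7 2 6 0 5 → sum 20
Total = 42.
42 mod 10 = 2, so the number is invalid.

invalid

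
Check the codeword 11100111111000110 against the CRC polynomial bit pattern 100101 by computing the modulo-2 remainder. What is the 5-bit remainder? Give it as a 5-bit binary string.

Modulo-2 division of 11100111111000110 by 100101:
  pos 0: 111001 XOR 100101 = 011100
  pos 1: 111001 XOR 100101 = 011100
  pos 2: 111001 XOR 100101 = 011100
  pos 3: 111001 XOR 100101 = 011100
  pos 4: 111001 XOR 100101 = 011100
  pos 5: 111001 XOR 100101 = 011100
  pos 6: 111000 XOR 100101 = 011101
  pos 7: 111010 XOR 100101 = 011111
  pos 8: 111110 XOR 100101 = 011011
  pos 9: 110111 XOR 100101 = 010010
  pos 10: 100101 XOR 100101 = 000000
Remainder = 00000 (zero — the frame passes the CRC check).

00000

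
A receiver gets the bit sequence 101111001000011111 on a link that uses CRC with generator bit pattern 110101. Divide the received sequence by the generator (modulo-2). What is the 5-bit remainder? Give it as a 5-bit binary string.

Modulo-2 division of 101111001000011111 by 110101:
  pos 0: 101111 XOR 110101 = 011010
  pos 1: 110100 XOR 110101 = 000001
  pos 6: 101000 XOR 110101 = 011101
  pos 7: 111010 XOR 110101 = 001111
  pos 9: 111111 XOR 110101 = 001010
  pos 11: 101011 XOR 110101 = 011110
  pos 12: 111101 XOR 110101 = 001000
Remainder = 01000 (nonzero — an error is detected).

01000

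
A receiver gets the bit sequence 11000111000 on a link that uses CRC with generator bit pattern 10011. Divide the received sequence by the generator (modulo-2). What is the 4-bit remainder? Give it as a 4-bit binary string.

Modulo-2 division of 11000111000 by 10011:
  pos 0: 11000 XOR 10011 = 01011
  pos 1: 10111 XOR 10011 = 00100
  pos 3: 10011 XOR 10011 = 00000
Remainder = 0000 (zero — the frame passes the CRC check).

0000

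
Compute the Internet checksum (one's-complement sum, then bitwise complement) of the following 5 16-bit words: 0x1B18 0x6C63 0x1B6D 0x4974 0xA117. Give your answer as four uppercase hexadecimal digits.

728B

One's-complement addition (fold any carry out of bit 15 back into bit 0):
  0x1B18 + 0x6C63 = 0x0877B
  0x877B + 0x1B6D = 0x0A2E8
  0xA2E8 + 0x4974 = 0x0EC5C
  0xEC5C + 0xA117 = 0x18D73 → wrap carry → 0x8D74
One's-complement sum = 0x8D74.
Checksum = ~0x8D74 & 0xFFFF = 0x728B.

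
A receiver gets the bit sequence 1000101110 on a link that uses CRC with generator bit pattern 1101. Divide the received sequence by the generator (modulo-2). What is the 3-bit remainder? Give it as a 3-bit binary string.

100

Modulo-2 division of 1000101110 by 1101:
  pos 0: 1000 XOR 1101 = 0101
  pos 1: 1011 XOR 1101 = 0110
  pos 2: 1100 XOR 1101 = 0001
  pos 5: 1111 XOR 1101 = 0010
Remainder = 100 (nonzero — an error is detected).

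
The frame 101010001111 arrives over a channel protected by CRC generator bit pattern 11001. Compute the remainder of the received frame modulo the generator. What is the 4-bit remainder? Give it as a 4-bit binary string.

Modulo-2 division of 101010001111 by 11001:
  pos 0: 10101 XOR 11001 = 01100
  pos 1: 11000 XOR 11001 = 00001
  pos 5: 10011 XOR 11001 = 01010
  pos 6: 10101 XOR 11001 = 01100
  pos 7: 11001 XOR 11001 = 00000
Remainder = 0000 (zero — the frame passes the CRC check).

0000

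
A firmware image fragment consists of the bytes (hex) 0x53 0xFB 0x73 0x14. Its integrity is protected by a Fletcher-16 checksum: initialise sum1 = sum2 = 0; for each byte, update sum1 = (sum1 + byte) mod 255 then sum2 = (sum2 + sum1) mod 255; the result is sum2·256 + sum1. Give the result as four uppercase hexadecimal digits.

Running sums (mod 255):
  after byte 0 (0x53): sum1=83, sum2=83
  after byte 1 (0xFB): sum1=79, sum2=162
  after byte 2 (0x73): sum1=194, sum2=101
  after byte 3 (0x14): sum1=214, sum2=60
Checksum = sum2·256 + sum1 = 60·256 + 214 = 15574 = 0x3CD6.

3CD6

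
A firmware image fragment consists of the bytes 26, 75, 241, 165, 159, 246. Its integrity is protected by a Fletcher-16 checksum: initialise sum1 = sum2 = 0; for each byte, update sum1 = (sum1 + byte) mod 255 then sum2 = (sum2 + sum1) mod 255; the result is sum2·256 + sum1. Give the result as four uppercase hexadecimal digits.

Running sums (mod 255):
  after byte 0 (26): sum1=26, sum2=26
  after byte 1 (75): sum1=101, sum2=127
  after byte 2 (241): sum1=87, sum2=214
  after byte 3 (165): sum1=252, sum2=211
  after byte 4 (159): sum1=156, sum2=112
  after byte 5 (246): sum1=147, sum2=4
Checksum = sum2·256 + sum1 = 4·256 + 147 = 1171 = 0x0493.

0493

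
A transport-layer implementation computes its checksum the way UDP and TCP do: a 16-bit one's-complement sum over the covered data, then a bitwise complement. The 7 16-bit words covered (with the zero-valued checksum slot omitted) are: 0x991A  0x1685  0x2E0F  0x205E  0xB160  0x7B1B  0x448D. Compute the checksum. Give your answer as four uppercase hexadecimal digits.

90E9

One's-complement addition (fold any carry out of bit 15 back into bit 0):
  0x991A + 0x1685 = 0x0AF9F
  0xAF9F + 0x2E0F = 0x0DDAE
  0xDDAE + 0x205E = 0x0FE0C
  0xFE0C + 0xB160 = 0x1AF6C → wrap carry → 0xAF6D
  0xAF6D + 0x7B1B = 0x12A88 → wrap carry → 0x2A89
  0x2A89 + 0x448D = 0x06F16
One's-complement sum = 0x6F16.
Checksum = ~0x6F16 & 0xFFFF = 0x90E9.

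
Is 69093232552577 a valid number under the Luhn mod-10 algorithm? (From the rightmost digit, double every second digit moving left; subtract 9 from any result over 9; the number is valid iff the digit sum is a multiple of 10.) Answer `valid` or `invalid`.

invalid

From the right, keep odd positions and double even positions (subtract 9 from any doubled value over 9):
  doubled (positions 2,4,...): 5 4 1 6 6 0 3 → sum 25
  kept (positions 1,3,...): 7 5 5 2 2 9 9 → sum 39
Total = 64.
64 mod 10 = 4, so the number is invalid.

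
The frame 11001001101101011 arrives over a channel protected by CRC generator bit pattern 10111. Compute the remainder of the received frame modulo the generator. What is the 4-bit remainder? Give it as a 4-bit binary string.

0000

Modulo-2 division of 11001001101101011 by 10111:
  pos 0: 11001 XOR 10111 = 01110
  pos 1: 11100 XOR 10111 = 01011
  pos 2: 10110 XOR 10111 = 00001
  pos 6: 11101 XOR 10111 = 01010
  pos 7: 10101 XOR 10111 = 00010
  pos 10: 10010 XOR 10111 = 00101
  pos 12: 10111 XOR 10111 = 00000
Remainder = 0000 (zero — the frame passes the CRC check).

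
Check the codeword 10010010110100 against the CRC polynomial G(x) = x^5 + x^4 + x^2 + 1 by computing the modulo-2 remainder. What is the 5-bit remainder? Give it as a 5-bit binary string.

00000

Modulo-2 division of 10010010110100 by 110101:
  pos 0: 100100 XOR 110101 = 010001
  pos 1: 100011 XOR 110101 = 010110
  pos 2: 101100 XOR 110101 = 011001
  pos 3: 110011 XOR 110101 = 000110
  pos 6: 110101 XOR 110101 = 000000
Remainder = 00000 (zero — the frame passes the CRC check).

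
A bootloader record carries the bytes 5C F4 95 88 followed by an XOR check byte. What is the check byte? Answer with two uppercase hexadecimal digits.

XOR the bytes together:
  start with 0x5C
  0x5C ⊕ 0xF4 = 0xA8
  0xA8 ⊕ 0x95 = 0x3D
  0x3D ⊕ 0x88 = 0xB5

B5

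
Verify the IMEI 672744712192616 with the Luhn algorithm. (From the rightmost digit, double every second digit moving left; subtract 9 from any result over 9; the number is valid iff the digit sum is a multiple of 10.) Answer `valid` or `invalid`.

valid

From the right, keep odd positions and double even positions (subtract 9 from any doubled value over 9):
  doubled (positions 2,4,...): 2 4 2 2 8 5 5 → sum 28
  kept (positions 1,3,...): 6 6 9 2 7 4 2 6 → sum 42
Total = 70.
70 mod 10 = 0, so the number is valid.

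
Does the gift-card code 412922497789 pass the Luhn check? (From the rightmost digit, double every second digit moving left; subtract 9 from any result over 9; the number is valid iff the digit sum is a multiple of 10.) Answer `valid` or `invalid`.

invalid

From the right, keep odd positions and double even positions (subtract 9 from any doubled value over 9):
  doubled (positions 2,4,...): 7 5 8 4 4 8 → sum 36
  kept (positions 1,3,...): 9 7 9 2 9 1 → sum 37
Total = 73.
73 mod 10 = 3, so the number is invalid.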